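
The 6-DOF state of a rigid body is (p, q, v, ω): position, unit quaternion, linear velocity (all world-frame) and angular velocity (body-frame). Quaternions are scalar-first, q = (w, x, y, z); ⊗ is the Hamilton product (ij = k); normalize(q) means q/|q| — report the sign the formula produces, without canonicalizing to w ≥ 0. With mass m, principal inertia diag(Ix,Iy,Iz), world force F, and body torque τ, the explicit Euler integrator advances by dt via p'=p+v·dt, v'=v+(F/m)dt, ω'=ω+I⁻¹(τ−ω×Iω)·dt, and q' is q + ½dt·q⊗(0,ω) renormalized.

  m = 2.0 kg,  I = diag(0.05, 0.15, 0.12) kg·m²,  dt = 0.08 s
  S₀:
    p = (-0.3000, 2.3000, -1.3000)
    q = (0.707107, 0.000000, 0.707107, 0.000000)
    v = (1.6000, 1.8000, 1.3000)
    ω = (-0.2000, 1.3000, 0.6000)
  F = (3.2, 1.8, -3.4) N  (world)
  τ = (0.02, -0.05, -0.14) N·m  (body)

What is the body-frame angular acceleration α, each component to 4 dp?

α = (0.8680, -0.3893, -0.9500)

gyro term ω×Iω = (-0.0234, 0.0084, -0.0260)
angular accel α = (0.8680, -0.3893, -0.9500)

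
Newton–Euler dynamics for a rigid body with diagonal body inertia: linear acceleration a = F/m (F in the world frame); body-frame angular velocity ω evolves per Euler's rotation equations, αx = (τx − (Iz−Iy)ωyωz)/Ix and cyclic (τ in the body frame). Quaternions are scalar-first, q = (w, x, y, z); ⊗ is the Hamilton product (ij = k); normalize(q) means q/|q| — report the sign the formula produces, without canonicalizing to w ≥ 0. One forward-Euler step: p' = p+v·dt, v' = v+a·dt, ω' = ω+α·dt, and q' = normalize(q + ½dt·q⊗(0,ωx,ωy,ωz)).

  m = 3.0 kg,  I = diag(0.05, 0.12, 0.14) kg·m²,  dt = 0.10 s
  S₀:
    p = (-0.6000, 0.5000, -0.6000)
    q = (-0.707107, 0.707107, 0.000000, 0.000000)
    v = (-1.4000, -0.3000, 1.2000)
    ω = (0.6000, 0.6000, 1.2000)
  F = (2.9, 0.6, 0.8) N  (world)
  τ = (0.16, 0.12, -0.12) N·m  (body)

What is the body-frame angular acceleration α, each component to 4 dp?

α = (2.9120, 1.5400, -1.0371)

precession coupling ω×(Iω) = (0.0144, -0.0648, 0.0252)
α = I⁻¹(τ − ω×Iω) = (2.9120, 1.5400, -1.0371)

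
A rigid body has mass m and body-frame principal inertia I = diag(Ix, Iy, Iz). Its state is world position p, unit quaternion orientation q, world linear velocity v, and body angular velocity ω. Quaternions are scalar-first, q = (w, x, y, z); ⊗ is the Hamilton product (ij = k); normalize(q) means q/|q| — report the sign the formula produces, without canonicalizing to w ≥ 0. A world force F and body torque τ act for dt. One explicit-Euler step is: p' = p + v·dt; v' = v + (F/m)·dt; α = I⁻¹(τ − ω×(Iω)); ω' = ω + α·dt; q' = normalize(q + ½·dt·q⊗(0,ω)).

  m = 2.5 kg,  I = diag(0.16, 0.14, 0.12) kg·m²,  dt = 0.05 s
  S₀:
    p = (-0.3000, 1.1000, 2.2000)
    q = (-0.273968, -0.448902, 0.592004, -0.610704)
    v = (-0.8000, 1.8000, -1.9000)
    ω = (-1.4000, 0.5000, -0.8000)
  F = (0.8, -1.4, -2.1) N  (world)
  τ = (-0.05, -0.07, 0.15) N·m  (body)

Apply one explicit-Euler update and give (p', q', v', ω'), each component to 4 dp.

p' = (-0.3400, 1.1900, 2.1050)
q' = (-0.3090, -0.4431, 0.6004, -0.5896)
v' = (-0.7840, 1.7720, -1.9420)
ω' = (-1.4181, 0.4590, -0.7433)

ω×(Iω) gyroscopic = (0.0080, 0.0448, 0.0140)
angular accel α = (-0.3625, -0.8200, 1.1333)
ω + α·dt = (-1.4181, 0.4590, -0.7433)
q⊗(0,ω) = (-1.4130280, 0.2153040, 0.3588800, 0.8235290)
q + ½dt·q⊗(0,ω), renormalized = (-0.3090, -0.4431, 0.6004, -0.5896)
a = F/m = (0.3200, -0.5600, -0.8400)
p' = p + v·dt = (-0.3400, 1.1900, 2.1050)
v' = v + a·dt = (-0.7840, 1.7720, -1.9420)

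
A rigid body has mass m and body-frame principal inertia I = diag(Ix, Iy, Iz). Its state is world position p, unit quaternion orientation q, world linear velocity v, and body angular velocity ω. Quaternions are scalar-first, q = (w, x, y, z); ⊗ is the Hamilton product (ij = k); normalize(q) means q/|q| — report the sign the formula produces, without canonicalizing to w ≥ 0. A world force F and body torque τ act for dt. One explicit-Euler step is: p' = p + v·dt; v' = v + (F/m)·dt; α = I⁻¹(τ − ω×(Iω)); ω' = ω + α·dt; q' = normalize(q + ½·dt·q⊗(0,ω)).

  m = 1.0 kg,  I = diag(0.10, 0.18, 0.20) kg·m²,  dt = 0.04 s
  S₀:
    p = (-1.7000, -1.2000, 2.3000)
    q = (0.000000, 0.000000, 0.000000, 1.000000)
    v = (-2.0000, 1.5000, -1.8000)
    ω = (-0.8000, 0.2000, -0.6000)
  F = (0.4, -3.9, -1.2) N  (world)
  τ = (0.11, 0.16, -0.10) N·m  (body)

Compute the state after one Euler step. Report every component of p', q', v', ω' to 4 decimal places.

linear accel F/m = (0.4000, -3.9000, -1.2000)
p' = p + v·dt = (-1.7800, -1.1400, 2.2280)
v' = v + a·dt = (-1.9840, 1.3440, -1.8480)
precession coupling ω×(Iω) = (-0.0024, -0.0480, -0.0128)
(τ − ω×Iω)/I = (1.1240, 1.1556, -0.4360)
ω' = ω + α·dt = (-0.7550, 0.2462, -0.6174)
q⊗(0,ω) = (0.6000000, -0.2000000, -0.8000000, 0.0000000)
updated quaternion q' = (0.0120, -0.0040, -0.0160, 0.9998)

p' = (-1.7800, -1.1400, 2.2280)
q' = (0.0120, -0.0040, -0.0160, 0.9998)
v' = (-1.9840, 1.3440, -1.8480)
ω' = (-0.7550, 0.2462, -0.6174)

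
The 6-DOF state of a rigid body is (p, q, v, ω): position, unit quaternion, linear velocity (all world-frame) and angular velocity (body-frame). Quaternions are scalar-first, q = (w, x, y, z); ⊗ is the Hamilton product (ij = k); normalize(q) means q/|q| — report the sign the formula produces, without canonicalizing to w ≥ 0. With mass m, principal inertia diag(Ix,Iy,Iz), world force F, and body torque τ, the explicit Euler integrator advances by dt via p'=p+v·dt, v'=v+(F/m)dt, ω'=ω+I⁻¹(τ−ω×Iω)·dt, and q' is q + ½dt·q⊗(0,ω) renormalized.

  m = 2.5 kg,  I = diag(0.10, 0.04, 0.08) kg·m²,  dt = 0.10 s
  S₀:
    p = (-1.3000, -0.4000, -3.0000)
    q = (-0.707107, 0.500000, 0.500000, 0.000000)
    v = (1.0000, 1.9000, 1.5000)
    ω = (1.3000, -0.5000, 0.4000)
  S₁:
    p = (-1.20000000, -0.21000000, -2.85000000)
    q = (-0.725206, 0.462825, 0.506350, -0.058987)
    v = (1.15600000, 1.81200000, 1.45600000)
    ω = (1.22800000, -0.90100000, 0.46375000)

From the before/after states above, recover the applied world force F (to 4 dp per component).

Δv = v₁−v₀ = (0.15600000, -0.08800000, -0.04400000)
applied force F = (3.9000, -2.2000, -1.1000)

F = (3.9000, -2.2000, -1.1000)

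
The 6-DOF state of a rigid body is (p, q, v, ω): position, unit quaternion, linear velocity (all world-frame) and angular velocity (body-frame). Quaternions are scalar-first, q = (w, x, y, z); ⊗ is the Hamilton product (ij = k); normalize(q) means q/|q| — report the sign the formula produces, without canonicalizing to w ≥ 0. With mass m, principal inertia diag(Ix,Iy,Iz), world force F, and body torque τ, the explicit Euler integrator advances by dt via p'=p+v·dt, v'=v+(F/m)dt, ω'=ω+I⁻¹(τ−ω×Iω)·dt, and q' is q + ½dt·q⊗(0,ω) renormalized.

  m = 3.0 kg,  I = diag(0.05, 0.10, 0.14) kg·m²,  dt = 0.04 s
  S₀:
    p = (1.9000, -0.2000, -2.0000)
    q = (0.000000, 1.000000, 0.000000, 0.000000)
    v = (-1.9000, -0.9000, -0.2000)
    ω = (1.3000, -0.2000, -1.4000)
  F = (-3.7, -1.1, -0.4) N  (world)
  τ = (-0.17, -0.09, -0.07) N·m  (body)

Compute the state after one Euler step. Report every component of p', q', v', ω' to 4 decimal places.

p' = (1.8240, -0.2360, -2.0080)
q' = (-0.0260, 0.9993, 0.0280, -0.0040)
v' = (-1.9493, -0.9147, -0.2053)
ω' = (1.1550, -0.3015, -1.4163)

p + v·dt = (1.8240, -0.2360, -2.0080)
v' = v + a·dt = (-1.9493, -0.9147, -0.2053)
gyro term ω×Iω = (0.0112, 0.1638, -0.0130)
angular accel α = (-3.6240, -2.5380, -0.4071)
new body rate ω' = (1.1550, -0.3015, -1.4163)
Hamilton product q⊗(0,ω) = (-1.3000000, 0.0000000, 1.4000000, -0.2000000)
updated quaternion q' = (-0.0260, 0.9993, 0.0280, -0.0040)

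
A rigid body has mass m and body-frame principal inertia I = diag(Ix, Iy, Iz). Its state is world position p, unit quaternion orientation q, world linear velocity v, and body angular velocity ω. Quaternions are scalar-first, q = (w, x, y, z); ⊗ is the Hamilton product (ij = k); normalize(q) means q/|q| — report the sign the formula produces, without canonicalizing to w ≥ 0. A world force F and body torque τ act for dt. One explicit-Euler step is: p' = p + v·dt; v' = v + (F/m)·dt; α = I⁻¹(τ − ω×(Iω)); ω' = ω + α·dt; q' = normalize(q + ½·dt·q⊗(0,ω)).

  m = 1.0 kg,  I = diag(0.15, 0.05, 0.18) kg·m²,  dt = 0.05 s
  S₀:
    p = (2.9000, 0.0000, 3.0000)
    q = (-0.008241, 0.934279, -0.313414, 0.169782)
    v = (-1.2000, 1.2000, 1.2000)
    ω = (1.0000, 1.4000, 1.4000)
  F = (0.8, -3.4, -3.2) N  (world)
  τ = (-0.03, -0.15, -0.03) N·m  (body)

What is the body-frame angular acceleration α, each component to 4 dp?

α = (-1.8987, -2.1600, 0.6111)

gyro term ω×Iω = (0.2548, -0.0420, -0.1400)
angular accel α = (-1.8987, -2.1600, 0.6111)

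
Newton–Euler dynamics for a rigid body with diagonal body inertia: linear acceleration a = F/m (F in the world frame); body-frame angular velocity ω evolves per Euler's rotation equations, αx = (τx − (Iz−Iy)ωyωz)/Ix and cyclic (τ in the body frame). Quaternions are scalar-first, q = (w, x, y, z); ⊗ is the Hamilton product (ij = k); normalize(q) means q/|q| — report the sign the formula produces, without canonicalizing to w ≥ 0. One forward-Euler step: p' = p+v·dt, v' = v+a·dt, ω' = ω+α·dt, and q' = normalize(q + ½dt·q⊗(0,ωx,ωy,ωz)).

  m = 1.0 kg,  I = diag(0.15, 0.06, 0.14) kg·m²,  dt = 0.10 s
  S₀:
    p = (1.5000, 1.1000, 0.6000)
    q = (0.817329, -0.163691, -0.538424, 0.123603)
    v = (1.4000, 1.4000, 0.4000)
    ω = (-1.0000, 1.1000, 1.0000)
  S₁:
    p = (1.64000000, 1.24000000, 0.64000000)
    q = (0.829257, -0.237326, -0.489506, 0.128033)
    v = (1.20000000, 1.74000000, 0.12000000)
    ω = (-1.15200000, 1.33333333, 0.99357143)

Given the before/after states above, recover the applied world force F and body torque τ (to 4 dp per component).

Δv = v₁−v₀ = (-0.20000000, 0.34000000, -0.28000000)
applied force F = (-2.0000, 3.4000, -2.8000)
rate change Δω = (-0.15200000, 0.23333333, -0.00642857)
applied torque τ = (-0.1400, 0.1300, 0.0900)

F = (-2.0000, 3.4000, -2.8000)
τ = (-0.1400, 0.1300, 0.0900)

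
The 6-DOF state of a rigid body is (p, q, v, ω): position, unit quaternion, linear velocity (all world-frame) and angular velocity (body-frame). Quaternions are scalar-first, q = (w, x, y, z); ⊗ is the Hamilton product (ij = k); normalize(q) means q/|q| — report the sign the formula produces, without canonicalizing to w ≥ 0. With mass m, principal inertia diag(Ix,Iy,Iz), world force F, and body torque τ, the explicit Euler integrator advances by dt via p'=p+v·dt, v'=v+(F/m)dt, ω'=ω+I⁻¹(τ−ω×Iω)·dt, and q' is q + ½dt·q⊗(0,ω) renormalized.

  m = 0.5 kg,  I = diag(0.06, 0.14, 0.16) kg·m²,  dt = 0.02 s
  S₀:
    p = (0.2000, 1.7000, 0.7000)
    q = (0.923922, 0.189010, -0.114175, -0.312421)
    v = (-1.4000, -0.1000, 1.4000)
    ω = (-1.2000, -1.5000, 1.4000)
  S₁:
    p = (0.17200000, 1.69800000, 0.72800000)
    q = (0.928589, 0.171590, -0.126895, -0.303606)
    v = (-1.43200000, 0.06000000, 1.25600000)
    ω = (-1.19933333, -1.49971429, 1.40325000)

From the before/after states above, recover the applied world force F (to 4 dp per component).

F = (-0.8000, 4.0000, -3.6000)

v₁ − v₀ = (-0.03200000, 0.16000000, -0.14400000)
applied force F = (-0.8000, 4.0000, -3.6000)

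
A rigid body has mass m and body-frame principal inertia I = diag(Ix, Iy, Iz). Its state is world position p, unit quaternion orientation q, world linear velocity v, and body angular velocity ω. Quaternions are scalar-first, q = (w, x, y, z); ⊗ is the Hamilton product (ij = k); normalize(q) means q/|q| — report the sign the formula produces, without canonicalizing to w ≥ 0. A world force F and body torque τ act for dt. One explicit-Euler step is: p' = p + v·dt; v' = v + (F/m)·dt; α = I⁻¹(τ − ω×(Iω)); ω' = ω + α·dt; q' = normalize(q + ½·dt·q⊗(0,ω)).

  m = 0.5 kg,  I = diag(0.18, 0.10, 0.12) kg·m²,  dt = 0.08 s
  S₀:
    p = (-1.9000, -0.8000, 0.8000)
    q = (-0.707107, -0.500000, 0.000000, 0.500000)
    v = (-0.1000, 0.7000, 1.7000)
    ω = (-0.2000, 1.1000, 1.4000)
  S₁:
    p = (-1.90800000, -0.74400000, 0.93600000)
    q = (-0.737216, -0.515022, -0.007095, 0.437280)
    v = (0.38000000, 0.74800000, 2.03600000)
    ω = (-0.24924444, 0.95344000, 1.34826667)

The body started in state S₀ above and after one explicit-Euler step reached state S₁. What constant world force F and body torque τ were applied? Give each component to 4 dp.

F = (3.0000, 0.3000, 2.1000)
τ = (-0.0800, -0.2000, -0.0600)

v₁ − v₀ = (0.48000000, 0.04800000, 0.33600000)
m·(v₁−v₀)/dt = (3.0000, 0.3000, 2.1000)
rate change Δω = (-0.04924444, -0.14656000, -0.05173333)
τ = I·(Δω/dt) + ω₀×(Iω₀) = (-0.0800, -0.2000, -0.0600)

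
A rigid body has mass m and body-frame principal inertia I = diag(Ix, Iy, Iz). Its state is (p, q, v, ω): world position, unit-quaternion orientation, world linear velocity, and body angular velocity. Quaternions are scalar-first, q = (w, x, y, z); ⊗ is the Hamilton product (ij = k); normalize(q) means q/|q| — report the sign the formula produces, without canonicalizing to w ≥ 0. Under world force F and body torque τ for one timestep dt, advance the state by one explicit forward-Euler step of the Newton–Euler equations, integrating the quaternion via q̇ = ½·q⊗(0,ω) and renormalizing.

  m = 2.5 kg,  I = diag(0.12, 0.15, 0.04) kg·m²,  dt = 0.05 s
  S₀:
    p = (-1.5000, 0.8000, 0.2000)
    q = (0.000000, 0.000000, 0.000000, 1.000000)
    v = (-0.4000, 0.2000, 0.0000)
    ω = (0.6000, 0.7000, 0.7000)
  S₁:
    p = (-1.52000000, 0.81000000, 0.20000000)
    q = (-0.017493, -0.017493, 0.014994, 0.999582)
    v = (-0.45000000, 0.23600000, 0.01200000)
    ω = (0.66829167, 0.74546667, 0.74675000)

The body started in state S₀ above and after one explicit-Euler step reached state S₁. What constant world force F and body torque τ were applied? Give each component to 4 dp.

F = (-2.5000, 1.8000, 0.6000)
τ = (0.1100, 0.1700, 0.0500)

rate change Δω = (0.06829167, 0.04546667, 0.04675000)
gyro term ω₀×Iω₀ = (-0.0539, 0.0336, 0.0126)
τ = I·(Δω/dt) + ω₀×(Iω₀) = (0.1100, 0.1700, 0.0500)
Δv = v₁−v₀ = (-0.05000000, 0.03600000, 0.01200000)
applied force F = (-2.5000, 1.8000, 0.6000)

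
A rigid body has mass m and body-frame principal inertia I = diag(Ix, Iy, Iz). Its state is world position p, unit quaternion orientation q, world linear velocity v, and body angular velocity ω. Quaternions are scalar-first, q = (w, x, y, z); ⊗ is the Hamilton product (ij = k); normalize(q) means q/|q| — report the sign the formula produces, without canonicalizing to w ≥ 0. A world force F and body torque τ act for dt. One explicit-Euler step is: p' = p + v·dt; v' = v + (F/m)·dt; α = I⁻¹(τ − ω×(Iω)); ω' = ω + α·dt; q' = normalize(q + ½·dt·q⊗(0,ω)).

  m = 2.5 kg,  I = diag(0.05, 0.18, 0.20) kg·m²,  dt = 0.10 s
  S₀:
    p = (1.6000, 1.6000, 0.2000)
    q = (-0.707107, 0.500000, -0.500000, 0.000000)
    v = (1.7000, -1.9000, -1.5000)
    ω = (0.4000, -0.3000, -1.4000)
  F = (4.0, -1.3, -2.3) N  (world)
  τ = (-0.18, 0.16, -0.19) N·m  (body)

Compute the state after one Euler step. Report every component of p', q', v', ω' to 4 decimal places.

p' = (1.7700, 1.4100, 0.0500)
q' = (-0.7226, 0.5194, -0.4531, 0.0519)
v' = (1.8600, -1.9520, -1.5920)
ω' = (0.0232, -0.2578, -1.4872)

p' = p + v·dt = (1.7700, 1.4100, 0.0500)
v' = v + a·dt = (1.8600, -1.9520, -1.5920)
(τ − ω×Iω)/I = (-3.7680, 0.4222, -0.8720)
new body rate ω' = (0.0232, -0.2578, -1.4872)
2q̇ = q⊗(0,ω) = (-0.3500000, 0.4171572, 0.9121321, 1.0399498)
q' = normalize(q + ½dt·q⊗(0,ω)) = (-0.7226, 0.5194, -0.4531, 0.0519)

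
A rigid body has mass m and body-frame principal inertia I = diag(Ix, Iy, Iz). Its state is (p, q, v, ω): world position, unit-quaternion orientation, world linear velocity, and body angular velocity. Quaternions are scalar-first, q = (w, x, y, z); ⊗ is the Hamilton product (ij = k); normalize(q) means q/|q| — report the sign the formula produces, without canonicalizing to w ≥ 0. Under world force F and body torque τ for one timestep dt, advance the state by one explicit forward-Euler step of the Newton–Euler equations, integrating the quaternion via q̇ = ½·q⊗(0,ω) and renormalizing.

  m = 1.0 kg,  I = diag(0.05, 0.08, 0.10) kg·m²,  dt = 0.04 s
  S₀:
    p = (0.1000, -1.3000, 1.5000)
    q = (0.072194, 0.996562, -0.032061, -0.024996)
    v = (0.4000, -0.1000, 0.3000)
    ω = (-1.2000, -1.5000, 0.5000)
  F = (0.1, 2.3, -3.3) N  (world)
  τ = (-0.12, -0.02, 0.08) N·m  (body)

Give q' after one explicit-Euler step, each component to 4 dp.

q' = (0.0953, 0.9930, -0.0436, -0.0549)

Hamilton product q⊗(0,ω) = (1.1602809, -0.1401573, -0.5765768, -1.4972192)
q' = normalize(q + ½dt·q⊗(0,ω)) = (0.0953, 0.9930, -0.0436, -0.0549)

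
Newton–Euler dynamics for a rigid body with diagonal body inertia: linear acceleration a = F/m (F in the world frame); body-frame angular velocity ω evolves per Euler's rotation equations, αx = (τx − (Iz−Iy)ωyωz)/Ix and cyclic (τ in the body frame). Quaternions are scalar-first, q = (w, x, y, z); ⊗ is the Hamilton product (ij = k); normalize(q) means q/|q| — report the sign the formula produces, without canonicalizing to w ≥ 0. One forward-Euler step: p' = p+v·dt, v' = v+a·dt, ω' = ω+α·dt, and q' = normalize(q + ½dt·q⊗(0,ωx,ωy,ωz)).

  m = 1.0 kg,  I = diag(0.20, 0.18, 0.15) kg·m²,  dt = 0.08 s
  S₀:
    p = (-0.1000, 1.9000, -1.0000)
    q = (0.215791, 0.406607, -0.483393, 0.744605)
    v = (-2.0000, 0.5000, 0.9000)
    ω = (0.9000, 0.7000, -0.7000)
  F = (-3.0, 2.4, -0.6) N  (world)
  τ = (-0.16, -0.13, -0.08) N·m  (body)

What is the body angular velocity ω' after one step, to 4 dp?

ω' = (0.8301, 0.6562, -0.7359)

gyro term ω×Iω = (0.0147, -0.0315, -0.0126)
α = I⁻¹(τ − ω×Iω) = (-0.8735, -0.5472, -0.4493)
ω' = ω + α·dt = (0.8301, 0.6562, -0.7359)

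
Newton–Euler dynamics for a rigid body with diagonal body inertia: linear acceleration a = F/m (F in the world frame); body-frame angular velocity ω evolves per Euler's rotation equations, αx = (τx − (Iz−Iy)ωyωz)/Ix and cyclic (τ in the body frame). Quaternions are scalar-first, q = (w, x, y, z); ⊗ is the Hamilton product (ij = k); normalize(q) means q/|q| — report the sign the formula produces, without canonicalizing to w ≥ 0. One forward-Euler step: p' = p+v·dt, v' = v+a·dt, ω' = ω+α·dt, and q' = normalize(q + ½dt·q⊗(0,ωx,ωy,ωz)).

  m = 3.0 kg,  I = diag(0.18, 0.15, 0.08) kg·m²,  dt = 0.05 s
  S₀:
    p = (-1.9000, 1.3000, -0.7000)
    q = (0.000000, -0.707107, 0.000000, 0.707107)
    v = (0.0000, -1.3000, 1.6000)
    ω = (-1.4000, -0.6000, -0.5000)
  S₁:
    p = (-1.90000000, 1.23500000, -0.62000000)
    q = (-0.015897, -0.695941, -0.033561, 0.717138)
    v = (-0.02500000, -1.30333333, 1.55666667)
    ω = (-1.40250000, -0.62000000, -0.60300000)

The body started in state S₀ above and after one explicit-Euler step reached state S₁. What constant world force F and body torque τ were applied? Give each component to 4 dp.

Δv = v₁−v₀ = (-0.02500000, -0.00333333, -0.04333333)
applied force F = (-1.5000, -0.2000, -2.6000)
ω₁ − ω₀ = (-0.00250000, -0.02000000, -0.10300000)
gyro term ω₀×Iω₀ = (-0.0210, 0.0700, -0.0252)
I·α + gyro = (-0.0300, 0.0100, -0.1900)

F = (-1.5000, -0.2000, -2.6000)
τ = (-0.0300, 0.0100, -0.1900)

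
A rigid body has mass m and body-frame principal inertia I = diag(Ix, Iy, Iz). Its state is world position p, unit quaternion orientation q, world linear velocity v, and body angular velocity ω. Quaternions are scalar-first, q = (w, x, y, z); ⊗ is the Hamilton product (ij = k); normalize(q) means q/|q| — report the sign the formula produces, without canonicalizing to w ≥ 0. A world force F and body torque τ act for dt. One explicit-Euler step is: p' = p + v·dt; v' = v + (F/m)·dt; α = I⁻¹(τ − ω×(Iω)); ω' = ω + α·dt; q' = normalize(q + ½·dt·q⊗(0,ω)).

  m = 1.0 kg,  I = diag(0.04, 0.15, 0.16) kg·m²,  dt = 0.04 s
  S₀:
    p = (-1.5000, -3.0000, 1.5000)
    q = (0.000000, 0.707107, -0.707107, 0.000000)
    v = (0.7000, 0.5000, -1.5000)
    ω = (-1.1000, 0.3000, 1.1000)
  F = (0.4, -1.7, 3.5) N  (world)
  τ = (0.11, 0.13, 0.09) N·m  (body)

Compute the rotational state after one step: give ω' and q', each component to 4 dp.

ω' = (-0.9933, 0.2959, 1.1316)
q' = (0.0198, 0.6912, -0.7223, -0.0113)

angular accel α = (2.6675, -0.1013, 0.7894)
ω + α·dt = (-0.9933, 0.2959, 1.1316)
Hamilton product q⊗(0,ω) = (0.9899498, -0.7778177, -0.7778177, -0.5656856)
updated quaternion q' = (0.0198, 0.6912, -0.7223, -0.0113)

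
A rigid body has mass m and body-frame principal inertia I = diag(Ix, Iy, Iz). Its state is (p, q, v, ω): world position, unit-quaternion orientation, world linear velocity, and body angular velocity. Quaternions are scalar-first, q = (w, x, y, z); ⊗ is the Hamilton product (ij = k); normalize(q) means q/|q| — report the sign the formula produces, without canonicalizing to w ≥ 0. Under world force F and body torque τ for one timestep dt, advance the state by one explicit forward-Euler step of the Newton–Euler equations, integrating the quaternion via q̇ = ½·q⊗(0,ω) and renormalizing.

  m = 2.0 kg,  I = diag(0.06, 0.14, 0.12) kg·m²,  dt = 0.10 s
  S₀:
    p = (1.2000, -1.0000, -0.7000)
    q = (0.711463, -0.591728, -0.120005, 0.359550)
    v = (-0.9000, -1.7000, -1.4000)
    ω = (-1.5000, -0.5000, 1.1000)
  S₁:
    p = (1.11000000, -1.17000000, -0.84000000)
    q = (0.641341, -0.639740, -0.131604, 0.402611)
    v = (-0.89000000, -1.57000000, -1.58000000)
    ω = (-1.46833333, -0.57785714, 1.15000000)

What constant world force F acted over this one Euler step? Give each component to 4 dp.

F = (0.2000, 2.6000, -3.6000)

Δv = v₁−v₀ = (0.01000000, 0.13000000, -0.18000000)
F = m·Δv/dt = (0.2000, 2.6000, -3.6000)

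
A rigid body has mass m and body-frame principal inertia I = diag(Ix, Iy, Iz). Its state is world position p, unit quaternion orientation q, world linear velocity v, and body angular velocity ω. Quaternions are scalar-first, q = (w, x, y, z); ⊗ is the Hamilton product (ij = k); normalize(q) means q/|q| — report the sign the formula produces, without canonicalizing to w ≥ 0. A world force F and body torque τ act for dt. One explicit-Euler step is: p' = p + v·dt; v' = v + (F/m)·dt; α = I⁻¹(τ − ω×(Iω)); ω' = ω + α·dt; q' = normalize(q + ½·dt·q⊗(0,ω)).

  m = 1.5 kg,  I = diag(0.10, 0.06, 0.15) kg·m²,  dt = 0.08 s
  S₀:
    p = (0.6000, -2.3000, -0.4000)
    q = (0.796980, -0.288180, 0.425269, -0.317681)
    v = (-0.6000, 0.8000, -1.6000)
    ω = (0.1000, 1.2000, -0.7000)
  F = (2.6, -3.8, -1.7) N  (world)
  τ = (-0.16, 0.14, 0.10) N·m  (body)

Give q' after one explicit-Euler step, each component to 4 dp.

q' = (0.7676, -0.2812, 0.4535, -0.3550)

q⊗(0,ω) = (-0.7038815, 0.1632269, 0.7228819, -0.9462289)
q + ½dt·q⊗(0,ω), renormalized = (0.7676, -0.2812, 0.4535, -0.3550)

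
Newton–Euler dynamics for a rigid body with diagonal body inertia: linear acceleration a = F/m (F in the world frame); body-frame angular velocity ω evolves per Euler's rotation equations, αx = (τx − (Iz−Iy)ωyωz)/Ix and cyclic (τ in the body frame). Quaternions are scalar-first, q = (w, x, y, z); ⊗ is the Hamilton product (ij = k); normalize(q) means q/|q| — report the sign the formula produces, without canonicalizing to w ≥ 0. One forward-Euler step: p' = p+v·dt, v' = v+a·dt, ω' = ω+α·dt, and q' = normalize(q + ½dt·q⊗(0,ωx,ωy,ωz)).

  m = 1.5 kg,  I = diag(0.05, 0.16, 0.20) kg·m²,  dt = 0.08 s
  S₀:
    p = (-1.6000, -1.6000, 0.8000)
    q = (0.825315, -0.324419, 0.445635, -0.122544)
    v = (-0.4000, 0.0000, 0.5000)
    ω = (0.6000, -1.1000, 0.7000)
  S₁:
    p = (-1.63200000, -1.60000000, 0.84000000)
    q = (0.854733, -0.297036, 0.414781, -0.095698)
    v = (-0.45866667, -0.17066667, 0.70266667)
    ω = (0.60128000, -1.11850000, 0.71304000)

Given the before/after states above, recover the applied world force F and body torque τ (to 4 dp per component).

v₁ − v₀ = (-0.05866667, -0.17066667, 0.20266667)
m·(v₁−v₀)/dt = (-1.1000, -3.2000, 3.8000)
rate change Δω = (0.00128000, -0.01850000, 0.01304000)
ω₀×(Iω₀) = (-0.0308, -0.0630, -0.0726)
τ = I·(Δω/dt) + ω₀×(Iω₀) = (-0.0300, -0.1000, -0.0400)

F = (-1.1000, -3.2000, 3.8000)
τ = (-0.0300, -0.1000, -0.0400)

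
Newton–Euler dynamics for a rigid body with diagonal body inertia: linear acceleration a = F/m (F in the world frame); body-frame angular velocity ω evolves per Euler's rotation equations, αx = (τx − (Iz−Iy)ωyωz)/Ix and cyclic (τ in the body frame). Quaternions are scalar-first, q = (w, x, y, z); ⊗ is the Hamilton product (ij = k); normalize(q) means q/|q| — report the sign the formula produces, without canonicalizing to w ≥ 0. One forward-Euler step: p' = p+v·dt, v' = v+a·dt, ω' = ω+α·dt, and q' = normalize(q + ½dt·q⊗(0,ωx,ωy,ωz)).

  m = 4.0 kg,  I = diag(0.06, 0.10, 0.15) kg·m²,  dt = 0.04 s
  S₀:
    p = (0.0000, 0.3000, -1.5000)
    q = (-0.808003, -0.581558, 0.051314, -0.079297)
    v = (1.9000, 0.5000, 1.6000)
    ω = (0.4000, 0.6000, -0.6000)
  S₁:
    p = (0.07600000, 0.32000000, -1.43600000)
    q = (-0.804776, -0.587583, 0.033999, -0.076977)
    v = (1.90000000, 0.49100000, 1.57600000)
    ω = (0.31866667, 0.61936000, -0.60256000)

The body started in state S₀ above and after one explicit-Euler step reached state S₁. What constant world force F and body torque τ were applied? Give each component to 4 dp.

F = (0.0000, -0.9000, -2.4000)
τ = (-0.1400, 0.0700, 0.0000)

v₁ − v₀ = (0.00000000, -0.00900000, -0.02400000)
F = m·Δv/dt = (0.0000, -0.9000, -2.4000)
Δω = ω₁−ω₀ = (-0.08133333, 0.01936000, -0.00256000)
applied torque τ = (-0.1400, 0.0700, 0.0000)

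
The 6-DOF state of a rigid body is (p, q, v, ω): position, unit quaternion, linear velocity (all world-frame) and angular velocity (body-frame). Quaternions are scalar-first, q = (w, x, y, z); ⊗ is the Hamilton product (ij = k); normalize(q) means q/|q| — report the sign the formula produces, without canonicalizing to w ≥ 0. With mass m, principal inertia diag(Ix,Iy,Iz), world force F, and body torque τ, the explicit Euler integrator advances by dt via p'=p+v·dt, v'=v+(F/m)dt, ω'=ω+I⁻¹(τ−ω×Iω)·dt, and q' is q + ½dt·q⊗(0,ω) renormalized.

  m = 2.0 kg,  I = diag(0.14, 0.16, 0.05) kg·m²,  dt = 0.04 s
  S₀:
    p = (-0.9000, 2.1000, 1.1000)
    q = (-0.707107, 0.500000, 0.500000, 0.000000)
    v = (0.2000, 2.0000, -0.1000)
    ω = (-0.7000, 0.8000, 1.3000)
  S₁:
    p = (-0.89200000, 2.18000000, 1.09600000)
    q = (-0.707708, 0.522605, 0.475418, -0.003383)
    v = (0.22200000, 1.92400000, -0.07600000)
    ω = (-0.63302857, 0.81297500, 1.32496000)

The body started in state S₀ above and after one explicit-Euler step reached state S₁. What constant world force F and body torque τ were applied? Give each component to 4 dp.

velocity change Δv = (0.02200000, -0.07600000, 0.02400000)
m·(v₁−v₀)/dt = (1.1000, -3.8000, 1.2000)
rate change Δω = (0.06697143, 0.01297500, 0.02496000)
gyro term ω₀×Iω₀ = (-0.1144, -0.0819, -0.0112)
applied torque τ = (0.1200, -0.0300, 0.0200)

F = (1.1000, -3.8000, 1.2000)
τ = (0.1200, -0.0300, 0.0200)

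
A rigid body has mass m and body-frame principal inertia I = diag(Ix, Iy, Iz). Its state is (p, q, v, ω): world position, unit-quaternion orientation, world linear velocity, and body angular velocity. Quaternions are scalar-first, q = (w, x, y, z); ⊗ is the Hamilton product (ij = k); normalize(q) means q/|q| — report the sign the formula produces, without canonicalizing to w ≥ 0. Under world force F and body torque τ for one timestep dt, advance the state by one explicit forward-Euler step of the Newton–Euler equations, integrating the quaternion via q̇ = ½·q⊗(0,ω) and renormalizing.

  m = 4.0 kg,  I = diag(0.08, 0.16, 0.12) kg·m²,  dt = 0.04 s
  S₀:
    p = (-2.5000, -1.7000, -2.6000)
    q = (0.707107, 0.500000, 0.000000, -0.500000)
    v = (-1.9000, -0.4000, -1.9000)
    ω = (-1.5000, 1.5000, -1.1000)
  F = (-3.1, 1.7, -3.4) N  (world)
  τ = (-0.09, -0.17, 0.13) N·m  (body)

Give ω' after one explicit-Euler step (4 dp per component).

(τ − ω×Iω)/I = (-1.9500, -0.6500, 2.5833)
ω + α·dt = (-1.5780, 1.4740, -0.9967)

ω' = (-1.5780, 1.4740, -0.9967)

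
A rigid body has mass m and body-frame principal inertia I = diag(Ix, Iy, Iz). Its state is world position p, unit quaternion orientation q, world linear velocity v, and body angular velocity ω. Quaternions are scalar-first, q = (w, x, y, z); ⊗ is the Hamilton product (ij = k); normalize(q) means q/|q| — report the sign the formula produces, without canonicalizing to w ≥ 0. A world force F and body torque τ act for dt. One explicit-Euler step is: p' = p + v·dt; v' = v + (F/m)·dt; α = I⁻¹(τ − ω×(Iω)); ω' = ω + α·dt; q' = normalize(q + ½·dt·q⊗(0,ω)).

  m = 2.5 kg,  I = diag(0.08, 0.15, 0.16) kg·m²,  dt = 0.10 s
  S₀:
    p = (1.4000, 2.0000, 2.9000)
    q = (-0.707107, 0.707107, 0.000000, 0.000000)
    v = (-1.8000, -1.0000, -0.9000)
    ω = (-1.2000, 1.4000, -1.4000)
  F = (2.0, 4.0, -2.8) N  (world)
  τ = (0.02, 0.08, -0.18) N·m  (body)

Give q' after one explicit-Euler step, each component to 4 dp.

2q̇ = q⊗(0,ω) = (0.8485284, 0.8485284, 0.0000000, 1.9798996)
q' = normalize(q + ½dt·q⊗(0,ω)) = (-0.6603, 0.7446, 0.0000, 0.0983)

q' = (-0.6603, 0.7446, 0.0000, 0.0983)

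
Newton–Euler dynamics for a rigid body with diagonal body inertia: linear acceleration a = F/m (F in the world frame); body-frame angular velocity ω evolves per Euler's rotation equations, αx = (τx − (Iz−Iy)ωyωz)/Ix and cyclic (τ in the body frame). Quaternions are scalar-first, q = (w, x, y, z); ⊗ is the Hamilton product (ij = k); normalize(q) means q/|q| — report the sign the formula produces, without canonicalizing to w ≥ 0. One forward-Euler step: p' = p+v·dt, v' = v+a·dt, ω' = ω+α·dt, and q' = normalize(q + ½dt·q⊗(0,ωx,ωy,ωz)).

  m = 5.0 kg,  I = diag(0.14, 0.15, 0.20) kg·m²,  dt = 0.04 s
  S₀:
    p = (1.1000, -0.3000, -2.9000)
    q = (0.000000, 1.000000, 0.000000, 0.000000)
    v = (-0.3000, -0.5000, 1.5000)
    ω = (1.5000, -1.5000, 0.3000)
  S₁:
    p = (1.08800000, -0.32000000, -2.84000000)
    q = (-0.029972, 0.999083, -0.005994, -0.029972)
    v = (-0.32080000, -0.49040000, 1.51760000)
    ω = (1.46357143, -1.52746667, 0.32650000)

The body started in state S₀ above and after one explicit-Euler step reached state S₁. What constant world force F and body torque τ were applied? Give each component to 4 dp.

F = (-2.6000, 1.2000, 2.2000)
τ = (-0.1500, -0.1300, 0.1100)

Δv = v₁−v₀ = (-0.02080000, 0.00960000, 0.01760000)
F = m·Δv/dt = (-2.6000, 1.2000, 2.2000)
Δω = ω₁−ω₀ = (-0.03642857, -0.02746667, 0.02650000)
precession coupling = (-0.0225, -0.0270, -0.0225)
applied torque τ = (-0.1500, -0.1300, 0.1100)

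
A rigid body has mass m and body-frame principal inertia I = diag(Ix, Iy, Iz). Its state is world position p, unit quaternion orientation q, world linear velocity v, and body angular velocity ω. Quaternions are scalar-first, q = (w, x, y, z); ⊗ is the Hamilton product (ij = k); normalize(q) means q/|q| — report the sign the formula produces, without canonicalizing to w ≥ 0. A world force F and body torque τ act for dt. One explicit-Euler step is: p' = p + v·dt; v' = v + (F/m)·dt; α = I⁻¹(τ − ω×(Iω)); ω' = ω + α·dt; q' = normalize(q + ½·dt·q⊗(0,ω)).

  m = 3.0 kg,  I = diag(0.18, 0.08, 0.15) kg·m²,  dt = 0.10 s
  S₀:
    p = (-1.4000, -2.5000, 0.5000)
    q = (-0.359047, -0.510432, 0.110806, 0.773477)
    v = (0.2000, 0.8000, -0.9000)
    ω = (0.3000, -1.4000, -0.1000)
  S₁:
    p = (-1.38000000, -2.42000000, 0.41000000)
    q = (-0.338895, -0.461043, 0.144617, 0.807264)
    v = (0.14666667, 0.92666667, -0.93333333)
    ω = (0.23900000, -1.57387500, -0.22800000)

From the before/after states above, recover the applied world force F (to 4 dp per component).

F = (-1.6000, 3.8000, -1.0000)

v₁ − v₀ = (-0.05333333, 0.12666667, -0.03333333)
applied force F = (-1.6000, 3.8000, -1.0000)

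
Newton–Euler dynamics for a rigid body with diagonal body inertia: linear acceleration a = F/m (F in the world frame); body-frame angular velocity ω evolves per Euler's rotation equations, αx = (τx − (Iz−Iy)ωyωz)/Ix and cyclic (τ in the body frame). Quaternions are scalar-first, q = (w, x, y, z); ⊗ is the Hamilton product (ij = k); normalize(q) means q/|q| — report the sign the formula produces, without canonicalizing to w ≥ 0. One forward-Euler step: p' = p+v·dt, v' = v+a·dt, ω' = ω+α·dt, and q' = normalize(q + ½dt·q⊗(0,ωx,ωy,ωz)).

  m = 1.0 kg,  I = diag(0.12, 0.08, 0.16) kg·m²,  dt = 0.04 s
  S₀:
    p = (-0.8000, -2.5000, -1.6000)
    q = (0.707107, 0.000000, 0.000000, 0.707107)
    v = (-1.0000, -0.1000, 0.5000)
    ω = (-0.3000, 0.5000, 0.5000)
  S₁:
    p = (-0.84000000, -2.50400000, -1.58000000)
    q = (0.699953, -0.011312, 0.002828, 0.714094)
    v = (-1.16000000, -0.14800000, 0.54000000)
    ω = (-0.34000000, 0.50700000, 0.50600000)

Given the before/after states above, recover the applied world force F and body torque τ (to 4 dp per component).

F = (-4.0000, -1.2000, 1.0000)
τ = (-0.1000, 0.0200, 0.0300)

velocity change Δv = (-0.16000000, -0.04800000, 0.04000000)
applied force F = (-4.0000, -1.2000, 1.0000)
rate change Δω = (-0.04000000, 0.00700000, 0.00600000)
applied torque τ = (-0.1000, 0.0200, 0.0300)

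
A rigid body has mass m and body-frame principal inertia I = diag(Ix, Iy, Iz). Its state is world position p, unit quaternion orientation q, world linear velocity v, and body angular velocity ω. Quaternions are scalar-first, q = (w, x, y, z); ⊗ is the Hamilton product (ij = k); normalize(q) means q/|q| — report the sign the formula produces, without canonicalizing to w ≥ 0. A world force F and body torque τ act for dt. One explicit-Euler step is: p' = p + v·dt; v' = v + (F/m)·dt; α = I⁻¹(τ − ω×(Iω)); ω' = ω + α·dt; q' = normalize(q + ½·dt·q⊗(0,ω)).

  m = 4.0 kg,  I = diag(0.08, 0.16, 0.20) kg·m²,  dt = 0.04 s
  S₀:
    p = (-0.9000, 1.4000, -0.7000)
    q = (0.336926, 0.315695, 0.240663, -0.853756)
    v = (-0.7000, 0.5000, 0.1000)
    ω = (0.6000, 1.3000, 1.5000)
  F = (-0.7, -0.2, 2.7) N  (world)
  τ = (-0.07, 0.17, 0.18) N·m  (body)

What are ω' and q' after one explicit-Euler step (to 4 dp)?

ω' = (0.5260, 1.3695, 1.5235)
q' = (0.3522, 0.3489, 0.2295, -0.8376)

ω×(Iω) gyroscopic = (0.0780, -0.1080, 0.0624)
α = I⁻¹(τ − ω×Iω) = (-1.8500, 1.7375, 0.5880)
ω + α·dt = (0.5260, 1.3695, 1.5235)
2q̇ = q⊗(0,ω) = (0.7783551, 1.6730329, -0.5477923, 0.7713947)
q + ½dt·q⊗(0,ω), renormalized = (0.3522, 0.3489, 0.2295, -0.8376)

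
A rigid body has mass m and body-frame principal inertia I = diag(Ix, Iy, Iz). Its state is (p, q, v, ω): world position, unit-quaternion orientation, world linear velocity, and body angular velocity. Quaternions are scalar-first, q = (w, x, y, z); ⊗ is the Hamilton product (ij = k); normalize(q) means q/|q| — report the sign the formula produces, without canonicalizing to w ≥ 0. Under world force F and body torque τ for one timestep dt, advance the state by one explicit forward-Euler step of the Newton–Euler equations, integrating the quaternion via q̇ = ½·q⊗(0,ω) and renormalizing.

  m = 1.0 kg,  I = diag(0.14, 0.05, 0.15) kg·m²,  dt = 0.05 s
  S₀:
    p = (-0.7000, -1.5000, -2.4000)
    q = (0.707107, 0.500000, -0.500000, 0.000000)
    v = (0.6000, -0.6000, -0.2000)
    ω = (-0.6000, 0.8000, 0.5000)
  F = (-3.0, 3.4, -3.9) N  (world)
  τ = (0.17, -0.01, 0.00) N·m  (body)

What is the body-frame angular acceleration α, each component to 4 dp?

precession coupling ω×(Iω) = (0.0400, 0.0030, 0.0432)
angular accel α = (0.9286, -0.2600, -0.2880)

α = (0.9286, -0.2600, -0.2880)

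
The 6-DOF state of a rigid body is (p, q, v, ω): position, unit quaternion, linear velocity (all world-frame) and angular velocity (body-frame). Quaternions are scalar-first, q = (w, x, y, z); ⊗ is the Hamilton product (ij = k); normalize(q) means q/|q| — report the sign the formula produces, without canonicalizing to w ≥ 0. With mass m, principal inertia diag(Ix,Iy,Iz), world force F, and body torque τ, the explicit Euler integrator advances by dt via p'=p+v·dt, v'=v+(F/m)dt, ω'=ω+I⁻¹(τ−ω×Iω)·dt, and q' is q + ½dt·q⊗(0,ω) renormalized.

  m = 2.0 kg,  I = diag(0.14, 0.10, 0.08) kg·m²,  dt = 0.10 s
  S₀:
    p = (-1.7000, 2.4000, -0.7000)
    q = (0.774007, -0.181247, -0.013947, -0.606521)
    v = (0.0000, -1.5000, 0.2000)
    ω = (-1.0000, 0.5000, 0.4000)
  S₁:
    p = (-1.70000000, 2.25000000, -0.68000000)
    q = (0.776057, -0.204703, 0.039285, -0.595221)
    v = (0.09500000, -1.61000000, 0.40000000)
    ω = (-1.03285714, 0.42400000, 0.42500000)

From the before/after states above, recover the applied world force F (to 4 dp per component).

v₁ − v₀ = (0.09500000, -0.11000000, 0.20000000)
applied force F = (1.9000, -2.2000, 4.0000)

F = (1.9000, -2.2000, 4.0000)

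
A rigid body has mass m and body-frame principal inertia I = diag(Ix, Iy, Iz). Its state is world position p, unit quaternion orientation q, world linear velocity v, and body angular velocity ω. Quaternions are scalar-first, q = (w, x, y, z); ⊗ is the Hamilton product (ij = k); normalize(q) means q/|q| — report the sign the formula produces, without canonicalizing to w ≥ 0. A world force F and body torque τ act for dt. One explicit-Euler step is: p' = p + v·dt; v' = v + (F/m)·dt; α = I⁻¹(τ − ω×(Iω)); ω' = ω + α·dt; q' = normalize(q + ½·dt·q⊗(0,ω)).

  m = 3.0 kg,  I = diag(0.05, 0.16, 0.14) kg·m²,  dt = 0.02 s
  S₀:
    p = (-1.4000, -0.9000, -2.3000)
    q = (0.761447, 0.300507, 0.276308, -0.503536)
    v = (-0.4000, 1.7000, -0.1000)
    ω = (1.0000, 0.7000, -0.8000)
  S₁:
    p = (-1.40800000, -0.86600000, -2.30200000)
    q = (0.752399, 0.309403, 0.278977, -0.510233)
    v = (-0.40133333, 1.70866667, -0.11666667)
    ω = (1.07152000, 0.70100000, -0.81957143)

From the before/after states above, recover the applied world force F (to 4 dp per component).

F = (-0.2000, 1.3000, -2.5000)

velocity change Δv = (-0.00133333, 0.00866667, -0.01666667)
m·(v₁−v₀)/dt = (-0.2000, 1.3000, -2.5000)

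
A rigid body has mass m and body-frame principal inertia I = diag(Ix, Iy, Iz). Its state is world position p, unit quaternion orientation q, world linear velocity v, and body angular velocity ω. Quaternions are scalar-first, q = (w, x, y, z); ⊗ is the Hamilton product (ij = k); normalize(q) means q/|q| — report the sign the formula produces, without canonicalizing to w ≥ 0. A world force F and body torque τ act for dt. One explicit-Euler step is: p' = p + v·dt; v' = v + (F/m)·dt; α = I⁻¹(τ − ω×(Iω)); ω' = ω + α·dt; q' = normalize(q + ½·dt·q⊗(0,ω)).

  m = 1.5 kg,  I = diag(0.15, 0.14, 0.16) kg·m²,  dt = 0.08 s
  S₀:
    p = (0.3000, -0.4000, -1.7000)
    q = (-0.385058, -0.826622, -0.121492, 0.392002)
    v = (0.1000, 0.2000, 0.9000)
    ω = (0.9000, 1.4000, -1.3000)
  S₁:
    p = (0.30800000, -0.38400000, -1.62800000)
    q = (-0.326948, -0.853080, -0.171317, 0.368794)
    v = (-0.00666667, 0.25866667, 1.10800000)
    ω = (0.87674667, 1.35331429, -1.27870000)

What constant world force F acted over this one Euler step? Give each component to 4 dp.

F = (-2.0000, 1.1000, 3.9000)

velocity change Δv = (-0.10666667, 0.05866667, 0.20800000)
applied force F = (-2.0000, 1.1000, 3.9000)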